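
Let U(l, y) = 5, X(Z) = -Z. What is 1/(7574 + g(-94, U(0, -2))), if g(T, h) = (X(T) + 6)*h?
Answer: 1/8074 ≈ 0.00012385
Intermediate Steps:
g(T, h) = h*(6 - T) (g(T, h) = (-T + 6)*h = (6 - T)*h = h*(6 - T))
1/(7574 + g(-94, U(0, -2))) = 1/(7574 + 5*(6 - 1*(-94))) = 1/(7574 + 5*(6 + 94)) = 1/(7574 + 5*100) = 1/(7574 + 500) = 1/8074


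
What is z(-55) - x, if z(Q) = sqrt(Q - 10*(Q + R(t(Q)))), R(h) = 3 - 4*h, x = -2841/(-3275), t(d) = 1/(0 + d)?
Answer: -2841/3275 + sqrt(56177)/11 ≈ 20.680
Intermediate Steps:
t(d) = 1/d
x = 2841/3275 (x = -2841*(-1/3275) = 2841/3275 ≈ 0.86748)
z(Q) = sqrt(-30 - 9*Q + 40/Q) (z(Q) = sqrt(Q - 10*(Q + (3 - 4/Q))) = sqrt(Q - 10*(3 + Q - 4/Q)) = sqrt(Q + (-30 - 10*Q + 40/Q)) = sqrt(-30 - 9*Q + 40/Q))
z(-55) - x = sqrt(-30 - 9*(-55) + 40/(-55)) - 1*2841/3275 = sqrt(-30 + 495 + 40*(-1/55)) - 2841/3275 = sqrt(-30 + 495 - 8/11) - 2841/3275 = sqrt(5107/11) - 2841/3275 = sqrt(56177)/11 - 2841/3275 = -2841/3275 + sqrt(56177)/11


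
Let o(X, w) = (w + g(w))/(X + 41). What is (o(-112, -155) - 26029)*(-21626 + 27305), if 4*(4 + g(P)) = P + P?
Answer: -20987567955/142 ≈ -1.4780e+8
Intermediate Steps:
g(P) = -4 + P/2 (g(P) = -4 + (P + P)/4 = -4 + (2*P)/4 = -4 + P/2)
o(X, w) = (-4 + 3*w/2)/(41 + X) (o(X, w) = (w + (-4 + w/2))/(X + 41) = (-4 + 3*w/2)/(41 + X))
(o(-112, -155) - 26029)*(-21626 + 27305) = ((-8 + 3*(-155))/(2*(41 - 112)) - 26029)*(-21626 + 27305) = ((½)*(-8 - 465)/(-71) - 26029)*5679 = ((½)*(-1/71)*(-473) - 26029)*5679 = (473/142 - 26029)*5679 = -3695645/142*5679 = -20987567955/142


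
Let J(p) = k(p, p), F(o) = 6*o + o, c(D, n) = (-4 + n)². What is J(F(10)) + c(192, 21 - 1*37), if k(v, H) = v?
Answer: 470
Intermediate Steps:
F(o) = 7*o
J(p) = p
J(F(10)) + c(192, 21 - 1*37) = 7*10 + (-4 + (21 - 1*37))² = 70 + (-4 + (21 - 37))² = 70 + (-4 - 16)² = 70 + (-20)² = 70 + 400 = 470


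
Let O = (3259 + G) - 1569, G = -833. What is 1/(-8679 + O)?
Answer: -1/7822 ≈ -0.00012784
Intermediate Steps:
O = 857 (O = (3259 - 833) - 1569 = 2426 - 1569 = 857)
1/(-8679 + O) = 1/(-8679 + 857) = 1/(-7822) = -1/7822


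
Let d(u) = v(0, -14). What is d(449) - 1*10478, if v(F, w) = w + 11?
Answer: -10481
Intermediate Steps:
v(F, w) = 11 + w
d(u) = -3 (d(u) = 11 - 14 = -3)
d(449) - 1*10478 = -3 - 1*10478 = -3 - 10478 = -10481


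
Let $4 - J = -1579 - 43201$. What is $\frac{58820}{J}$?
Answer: $\frac{14705}{11196} \approx 1.3134$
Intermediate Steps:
$J = 44784$ ($J = 4 - \left(-1579 - 43201\right) = 4 - -44780 = 4 + 44780 = 44784$)
$\frac{58820}{J} = \frac{58820}{44784} = 58820 \cdot \frac{1}{44784} = \frac{14705}{11196}$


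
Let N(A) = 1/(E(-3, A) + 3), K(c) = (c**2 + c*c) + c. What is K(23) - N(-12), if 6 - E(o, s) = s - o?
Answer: 19457/18 ≈ 1080.9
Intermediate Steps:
E(o, s) = 6 + o - s (E(o, s) = 6 - (s - o) = 6 + (o - s) = 6 + o - s)
K(c) = c + 2*c**2 (K(c) = (c**2 + c**2) + c = 2*c**2 + c = c + 2*c**2)
N(A) = 1/(6 - A) (N(A) = 1/((6 - 3 - A) + 3) = 1/((3 - A) + 3) = 1/(6 - A))
K(23) - N(-12) = 23*(1 + 2*23) - (-1)/(-6 - 12) = 23*(1 + 46) - (-1)/(-18) = 23*47 - (-1)*(-1)/18 = 1081 - 1*1/18 = 1081 - 1/18 = 19457/18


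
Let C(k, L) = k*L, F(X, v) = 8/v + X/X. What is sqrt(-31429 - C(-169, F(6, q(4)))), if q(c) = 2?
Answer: 2*I*sqrt(7646) ≈ 174.88*I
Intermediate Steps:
F(X, v) = 1 + 8/v (F(X, v) = 8/v + 1 = 1 + 8/v)
C(k, L) = L*k
sqrt(-31429 - C(-169, F(6, q(4)))) = sqrt(-31429 - (8 + 2)/2*(-169)) = sqrt(-31429 - (1/2)*10*(-169)) = sqrt(-31429 - 5*(-169)) = sqrt(-31429 - 1*(-845)) = sqrt(-31429 + 845) = sqrt(-30584) = 2*I*sqrt(7646)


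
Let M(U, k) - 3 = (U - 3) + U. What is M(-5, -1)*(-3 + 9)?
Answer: -60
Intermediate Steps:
M(U, k) = 2*U (M(U, k) = 3 + ((U - 3) + U) = 3 + ((-3 + U) + U) = 3 + (-3 + 2*U) = 2*U)
M(-5, -1)*(-3 + 9) = (2*(-5))*(-3 + 9) = -10*6 = -60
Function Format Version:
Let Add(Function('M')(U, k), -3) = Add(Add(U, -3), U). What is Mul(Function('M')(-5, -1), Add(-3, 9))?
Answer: -60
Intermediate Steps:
Function('M')(U, k) = Mul(2, U) (Function('M')(U, k) = Add(3, Add(Add(U, -3), U)) = Add(3, Add(Add(-3, U), U)) = Add(3, Add(-3, Mul(2, U))) = Mul(2, U))
Mul(Function('M')(-5, -1), Add(-3, 9)) = Mul(Mul(2, -5), Add(-3, 9)) = Mul(-10, 6) = -60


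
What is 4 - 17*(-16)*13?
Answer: 3540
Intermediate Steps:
4 - 17*(-16)*13 = 4 - (-272)*13 = 4 - 1*(-3536) = 4 + 3536 = 3540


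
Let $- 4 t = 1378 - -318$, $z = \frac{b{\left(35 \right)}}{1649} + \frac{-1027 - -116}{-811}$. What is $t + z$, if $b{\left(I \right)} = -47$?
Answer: $- \frac{565567614}{1337339} \approx -422.91$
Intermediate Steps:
$z = \frac{1464122}{1337339}$ ($z = - \frac{47}{1649} + \frac{-1027 - -116}{-811} = \left(-47\right) \frac{1}{1649} + \left(-1027 + 116\right) \left(- \frac{1}{811}\right) = - \frac{47}{1649} - - \frac{911}{811} = - \frac{47}{1649} + \frac{911}{811} = \frac{1464122}{1337339} \approx 1.0948$)
$t = -424$ ($t = - \frac{1378 - -318}{4} = - \frac{1378 + 318}{4} = \left(- \frac{1}{4}\right) 1696 = -424$)
$t + z = -424 + \frac{1464122}{1337339} = - \frac{565567614}{1337339}$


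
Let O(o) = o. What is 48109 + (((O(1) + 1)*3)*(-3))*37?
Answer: 47443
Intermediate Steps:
48109 + (((O(1) + 1)*3)*(-3))*37 = 48109 + (((1 + 1)*3)*(-3))*37 = 48109 + ((2*3)*(-3))*37 = 48109 + (6*(-3))*37 = 48109 - 18*37 = 48109 - 666 = 47443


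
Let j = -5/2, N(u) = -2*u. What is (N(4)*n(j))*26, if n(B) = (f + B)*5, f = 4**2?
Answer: -14040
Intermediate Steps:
f = 16
j = -5/2 (j = -5*1/2 = -5/2 ≈ -2.5000)
n(B) = 80 + 5*B (n(B) = (16 + B)*5 = 80 + 5*B)
(N(4)*n(j))*26 = ((-2*4)*(80 + 5*(-5/2)))*26 = -8*(80 - 25/2)*26 = -8*135/2*26 = -540*26 = -14040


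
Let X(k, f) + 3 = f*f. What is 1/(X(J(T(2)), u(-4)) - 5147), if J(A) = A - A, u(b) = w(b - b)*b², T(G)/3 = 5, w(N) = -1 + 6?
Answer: 1/1250 ≈ 0.00080000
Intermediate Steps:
w(N) = 5
T(G) = 15 (T(G) = 3*5 = 15)
u(b) = 5*b²
J(A) = 0
X(k, f) = -3 + f² (X(k, f) = -3 + f*f = -3 + f²)
1/(X(J(T(2)), u(-4)) - 5147) = 1/((-3 + (5*(-4)²)²) - 5147) = 1/((-3 + (5*16)²) - 5147) = 1/((-3 + 80²) - 5147) = 1/((-3 + 6400) - 5147) = 1/(6397 - 5147) = 1/1250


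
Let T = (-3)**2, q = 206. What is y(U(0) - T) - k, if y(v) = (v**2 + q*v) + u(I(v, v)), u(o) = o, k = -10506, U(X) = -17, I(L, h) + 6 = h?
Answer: 5794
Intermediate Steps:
I(L, h) = -6 + h
T = 9
y(v) = -6 + v**2 + 207*v (y(v) = (v**2 + 206*v) + (-6 + v) = -6 + v**2 + 207*v)
y(U(0) - T) - k = (-6 + (-17 - 1*9)**2 + 207*(-17 - 1*9)) - 1*(-10506) = (-6 + (-17 - 9)**2 + 207*(-17 - 9)) + 10506 = (-6 + (-26)**2 + 207*(-26)) + 10506 = (-6 + 676 - 5382) + 10506 = -4712 + 10506 = 5794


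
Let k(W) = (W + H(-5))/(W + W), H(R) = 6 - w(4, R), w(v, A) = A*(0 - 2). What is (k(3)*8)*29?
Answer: -116/3 ≈ -38.667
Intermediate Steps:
w(v, A) = -2*A (w(v, A) = A*(-2) = -2*A)
H(R) = 6 + 2*R (H(R) = 6 - (-2)*R = 6 + 2*R)
k(W) = (-4 + W)/(2*W) (k(W) = (W + (6 + 2*(-5)))/(W + W) = (W + (6 - 10))/((2*W)) = (W - 4)*(1/(2*W)) = (-4 + W)*(1/(2*W)) = (-4 + W)/(2*W))
(k(3)*8)*29 = (((½)*(-4 + 3)/3)*8)*29 = (((½)*(⅓)*(-1))*8)*29 = -⅙*8*29 = -4/3*29 = -116/3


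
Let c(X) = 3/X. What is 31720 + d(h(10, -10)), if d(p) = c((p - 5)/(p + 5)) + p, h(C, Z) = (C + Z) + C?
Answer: 31739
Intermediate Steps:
h(C, Z) = Z + 2*C
d(p) = p + 3*(5 + p)/(-5 + p) (d(p) = 3/(((p - 5)/(p + 5))) + p = 3/(((-5 + p)/(5 + p))) + p = 3*((5 + p)/(-5 + p)) + p = 3*(5 + p)/(-5 + p) + p = p + 3*(5 + p)/(-5 + p))
31720 + d(h(10, -10)) = 31720 + (15 + (-10 + 2*10)² - 2*(-10 + 2*10))/(-5 + (-10 + 2*10)) = 31720 + (15 + (-10 + 20)² - 2*(-10 + 20))/(-5 + (-10 + 20)) = 31720 + (15 + 10² - 2*10)/(-5 + 10) = 31720 + (15 + 100 - 20)/5 = 31720 + (⅕)*95 = 31720 + 19 = 31739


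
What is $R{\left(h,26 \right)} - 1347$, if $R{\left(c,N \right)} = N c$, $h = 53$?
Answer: $31$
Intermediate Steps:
$R{\left(h,26 \right)} - 1347 = 26 \cdot 53 - 1347 = 1378 - 1347 = 31$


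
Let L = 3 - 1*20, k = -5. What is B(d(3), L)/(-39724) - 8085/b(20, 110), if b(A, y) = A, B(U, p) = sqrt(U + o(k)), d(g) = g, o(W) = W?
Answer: -1617/4 - I*sqrt(2)/39724 ≈ -404.25 - 3.5601e-5*I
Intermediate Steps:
L = -17 (L = 3 - 20 = -17)
B(U, p) = sqrt(-5 + U) (B(U, p) = sqrt(U - 5) = sqrt(-5 + U))
B(d(3), L)/(-39724) - 8085/b(20, 110) = sqrt(-5 + 3)/(-39724) - 8085/20 = sqrt(-2)*(-1/39724) - 8085*1/20 = (I*sqrt(2))*(-1/39724) - 1617/4 = -I*sqrt(2)/39724 - 1617/4 = -1617/4 - I*sqrt(2)/39724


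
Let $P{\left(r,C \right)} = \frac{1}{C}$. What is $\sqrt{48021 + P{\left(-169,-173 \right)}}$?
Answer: $\frac{4 \sqrt{89826271}}{173} \approx 219.14$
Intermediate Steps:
$\sqrt{48021 + P{\left(-169,-173 \right)}} = \sqrt{48021 + \frac{1}{-173}} = \sqrt{48021 - \frac{1}{173}} = \sqrt{\frac{8307632}{173}} = \frac{4 \sqrt{89826271}}{173}$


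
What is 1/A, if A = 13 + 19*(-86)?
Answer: -1/1621 ≈ -0.00061690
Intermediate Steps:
A = -1621 (A = 13 - 1634 = -1621)
1/A = 1/(-1621) = -1/1621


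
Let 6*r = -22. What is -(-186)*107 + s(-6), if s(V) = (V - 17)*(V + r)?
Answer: 60373/3 ≈ 20124.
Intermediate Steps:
r = -11/3 (r = (⅙)*(-22) = -11/3 ≈ -3.6667)
s(V) = (-17 + V)*(-11/3 + V) (s(V) = (V - 17)*(V - 11/3) = (-17 + V)*(-11/3 + V))
-(-186)*107 + s(-6) = -(-186)*107 + (187/3 + (-6)² - 62/3*(-6)) = -186*(-107) + (187/3 + 36 + 124) = 19902 + 667/3 = 60373/3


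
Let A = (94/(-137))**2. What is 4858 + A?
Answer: 91188638/18769 ≈ 4858.5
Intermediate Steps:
A = 8836/18769 (A = (94*(-1/137))**2 = (-94/137)**2 = 8836/18769 ≈ 0.47078)
4858 + A = 4858 + 8836/18769 = 91188638/18769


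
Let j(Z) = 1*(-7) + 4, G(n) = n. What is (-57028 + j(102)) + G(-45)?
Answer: -57076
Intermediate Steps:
j(Z) = -3 (j(Z) = -7 + 4 = -3)
(-57028 + j(102)) + G(-45) = (-57028 - 3) - 45 = -57031 - 45 = -57076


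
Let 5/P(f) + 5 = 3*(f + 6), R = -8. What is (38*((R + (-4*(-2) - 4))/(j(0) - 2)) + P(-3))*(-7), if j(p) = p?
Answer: -2163/4 ≈ -540.75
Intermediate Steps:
P(f) = 5/(13 + 3*f) (P(f) = 5/(-5 + 3*(f + 6)) = 5/(-5 + 3*(6 + f)) = 5/(-5 + (18 + 3*f)) = 5/(13 + 3*f))
(38*((R + (-4*(-2) - 4))/(j(0) - 2)) + P(-3))*(-7) = (38*((-8 + (-4*(-2) - 4))/(0 - 2)) + 5/(13 + 3*(-3)))*(-7) = (38*((-8 + (8 - 4))/(-2)) + 5/(13 - 9))*(-7) = (38*((-8 + 4)*(-½)) + 5/4)*(-7) = (38*(-4*(-½)) + 5*(¼))*(-7) = (38*2 + 5/4)*(-7) = (76 + 5/4)*(-7) = (309/4)*(-7) = -2163/4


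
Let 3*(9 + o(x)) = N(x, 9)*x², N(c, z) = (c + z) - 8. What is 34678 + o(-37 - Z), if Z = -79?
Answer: 59953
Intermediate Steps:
N(c, z) = -8 + c + z
o(x) = -9 + x²*(1 + x)/3 (o(x) = -9 + ((-8 + x + 9)*x²)/3 = -9 + ((1 + x)*x²)/3 = -9 + (x²*(1 + x))/3 = -9 + x²*(1 + x)/3)
34678 + o(-37 - Z) = 34678 + (-9 + (-37 - 1*(-79))²*(1 + (-37 - 1*(-79)))/3) = 34678 + (-9 + (-37 + 79)²*(1 + (-37 + 79))/3) = 34678 + (-9 + (⅓)*42²*(1 + 42)) = 34678 + (-9 + (⅓)*1764*43) = 34678 + (-9 + 25284) = 34678 + 25275 = 59953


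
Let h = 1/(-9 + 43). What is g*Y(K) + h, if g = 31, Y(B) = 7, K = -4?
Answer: 7379/34 ≈ 217.03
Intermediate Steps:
h = 1/34 ≈ 0.029412
g*Y(K) + h = 31*7 + 1/34 = 217 + 1/34 = 7379/34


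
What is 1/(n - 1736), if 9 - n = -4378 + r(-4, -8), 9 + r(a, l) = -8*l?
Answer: 1/2596 ≈ 0.00038521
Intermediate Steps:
r(a, l) = -9 - 8*l
n = 4332 (n = 9 - (-4378 + (-9 - 8*(-8))) = 9 - (-4378 + (-9 + 64)) = 9 - (-4378 + 55) = 9 - 1*(-4323) = 9 + 4323 = 4332)
1/(n - 1736) = 1/(4332 - 1736) = 1/2596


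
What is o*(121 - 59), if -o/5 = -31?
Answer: 9610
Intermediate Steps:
o = 155 (o = -5*(-31) = 155)
o*(121 - 59) = 155*(121 - 59) = 155*62 = 9610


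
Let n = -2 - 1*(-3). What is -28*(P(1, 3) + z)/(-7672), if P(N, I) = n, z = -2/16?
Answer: 7/2192 ≈ 0.0031934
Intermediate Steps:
n = 1 (n = -2 + 3 = 1)
z = -⅛ (z = -2*1/16 = -⅛ ≈ -0.12500)
P(N, I) = 1
-28*(P(1, 3) + z)/(-7672) = -28*(1 - ⅛)/(-7672) = -28*7/8*(-1/7672) = -49/2*(-1/7672) = 7/2192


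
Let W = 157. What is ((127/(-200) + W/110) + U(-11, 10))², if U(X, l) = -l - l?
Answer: 1785654049/4840000 ≈ 368.94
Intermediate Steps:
U(X, l) = -2*l
((127/(-200) + W/110) + U(-11, 10))² = ((127/(-200) + 157/110) - 2*10)² = ((127*(-1/200) + 157*(1/110)) - 20)² = ((-127/200 + 157/110) - 20)² = (1743/2200 - 20)² = (-42257/2200)² = 1785654049/4840000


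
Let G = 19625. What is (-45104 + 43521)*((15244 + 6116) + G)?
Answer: -64879255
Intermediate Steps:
(-45104 + 43521)*((15244 + 6116) + G) = (-45104 + 43521)*((15244 + 6116) + 19625) = -1583*(21360 + 19625) = -1583*40985 = -64879255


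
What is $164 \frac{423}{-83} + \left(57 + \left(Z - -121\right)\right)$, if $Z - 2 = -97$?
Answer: $- \frac{62483}{83} \approx -752.81$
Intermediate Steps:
$Z = -95$ ($Z = 2 - 97 = -95$)
$164 \frac{423}{-83} + \left(57 + \left(Z - -121\right)\right) = 164 \frac{423}{-83} + \left(57 - -26\right) = 164 \cdot 423 \left(- \frac{1}{83}\right) + \left(57 + \left(-95 + 121\right)\right) = 164 \left(- \frac{423}{83}\right) + \left(57 + 26\right) = - \frac{69372}{83} + 83 = - \frac{62483}{83}$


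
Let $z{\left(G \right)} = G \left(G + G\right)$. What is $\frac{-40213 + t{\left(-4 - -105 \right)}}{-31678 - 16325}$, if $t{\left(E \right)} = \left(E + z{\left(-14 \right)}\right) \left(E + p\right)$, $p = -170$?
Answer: $\frac{74230}{48003} \approx 1.5464$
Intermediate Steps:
$z{\left(G \right)} = 2 G^{2}$ ($z{\left(G \right)} = G 2 G = 2 G^{2}$)
$t{\left(E \right)} = \left(-170 + E\right) \left(392 + E\right)$ ($t{\left(E \right)} = \left(E + 2 \left(-14\right)^{2}\right) \left(E - 170\right) = \left(E + 2 \cdot 196\right) \left(-170 + E\right) = \left(E + 392\right) \left(-170 + E\right) = \left(392 + E\right) \left(-170 + E\right) = \left(-170 + E\right) \left(392 + E\right)$)
$\frac{-40213 + t{\left(-4 - -105 \right)}}{-31678 - 16325} = \frac{-40213 + \left(-66640 + \left(-4 - -105\right)^{2} + 222 \left(-4 - -105\right)\right)}{-31678 - 16325} = \frac{-40213 + \left(-66640 + \left(-4 + 105\right)^{2} + 222 \left(-4 + 105\right)\right)}{-48003} = \left(-40213 + \left(-66640 + 101^{2} + 222 \cdot 101\right)\right) \left(- \frac{1}{48003}\right) = \left(-40213 + \left(-66640 + 10201 + 22422\right)\right) \left(- \frac{1}{48003}\right) = \left(-40213 - 34017\right) \left(- \frac{1}{48003}\right) = \left(-74230\right) \left(- \frac{1}{48003}\right) = \frac{74230}{48003}$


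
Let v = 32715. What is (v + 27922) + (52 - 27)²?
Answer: 61262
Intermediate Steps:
(v + 27922) + (52 - 27)² = (32715 + 27922) + (52 - 27)² = 60637 + 25² = 60637 + 625 = 61262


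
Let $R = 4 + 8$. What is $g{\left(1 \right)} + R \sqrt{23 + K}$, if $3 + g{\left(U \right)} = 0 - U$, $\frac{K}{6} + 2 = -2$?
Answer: $-4 + 12 i \approx -4.0 + 12.0 i$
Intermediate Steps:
$K = -24$ ($K = -12 + 6 \left(-2\right) = -12 - 12 = -24$)
$g{\left(U \right)} = -3 - U$ ($g{\left(U \right)} = -3 + \left(0 - U\right) = -3 - U$)
$R = 12$
$g{\left(1 \right)} + R \sqrt{23 + K} = \left(-3 - 1\right) + 12 \sqrt{23 - 24} = \left(-3 - 1\right) + 12 \sqrt{-1} = -4 + 12 i$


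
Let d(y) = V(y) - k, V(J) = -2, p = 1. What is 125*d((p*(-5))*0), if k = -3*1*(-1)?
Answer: -625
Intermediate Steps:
k = 3 (k = -3*(-1) = 3)
d(y) = -5 (d(y) = -2 - 1*3 = -2 - 3 = -5)
125*d((p*(-5))*0) = 125*(-5) = -625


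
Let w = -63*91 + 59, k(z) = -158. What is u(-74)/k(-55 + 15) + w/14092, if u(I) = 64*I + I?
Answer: 16721507/556634 ≈ 30.040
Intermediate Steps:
u(I) = 65*I
w = -5674 (w = -5733 + 59 = -5674)
u(-74)/k(-55 + 15) + w/14092 = (65*(-74))/(-158) - 5674/14092 = -4810*(-1/158) - 5674*1/14092 = 2405/79 - 2837/7046 = 16721507/556634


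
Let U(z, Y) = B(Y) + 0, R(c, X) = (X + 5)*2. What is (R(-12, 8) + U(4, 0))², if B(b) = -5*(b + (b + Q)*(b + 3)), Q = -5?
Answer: 10201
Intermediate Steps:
R(c, X) = 10 + 2*X (R(c, X) = (5 + X)*2 = 10 + 2*X)
B(b) = -5*b - 5*(-5 + b)*(3 + b) (B(b) = -5*(b + (b - 5)*(b + 3)) = -5*(b + (-5 + b)*(3 + b)) = -5*b - 5*(-5 + b)*(3 + b))
U(z, Y) = 75 - 5*Y² + 5*Y (U(z, Y) = (75 - 5*Y² + 5*Y) + 0 = 75 - 5*Y² + 5*Y)
(R(-12, 8) + U(4, 0))² = ((10 + 2*8) + (75 - 5*0² + 5*0))² = ((10 + 16) + (75 - 5*0 + 0))² = (26 + (75 + 0 + 0))² = (26 + 75)² = 101² = 10201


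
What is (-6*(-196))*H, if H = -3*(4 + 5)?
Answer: -31752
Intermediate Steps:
H = -27 (H = -3*9 = -27)
(-6*(-196))*H = -6*(-196)*(-27) = 1176*(-27) = -31752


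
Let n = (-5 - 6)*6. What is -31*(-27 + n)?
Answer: 2883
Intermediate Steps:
n = -66 (n = -11*6 = -66)
-31*(-27 + n) = -31*(-27 - 66) = -31*(-93) = 2883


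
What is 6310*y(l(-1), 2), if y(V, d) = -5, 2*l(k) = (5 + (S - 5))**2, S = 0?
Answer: -31550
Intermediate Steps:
l(k) = 0 (l(k) = (5 + (0 - 5))**2/2 = (5 - 5)**2/2 = (1/2)*0**2 = (1/2)*0 = 0)
6310*y(l(-1), 2) = 6310*(-5) = -31550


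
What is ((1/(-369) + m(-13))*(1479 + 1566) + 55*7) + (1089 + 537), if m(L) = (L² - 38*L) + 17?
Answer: 254930138/123 ≈ 2.0726e+6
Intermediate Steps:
m(L) = 17 + L² - 38*L
((1/(-369) + m(-13))*(1479 + 1566) + 55*7) + (1089 + 537) = ((1/(-369) + (17 + (-13)² - 38*(-13)))*(1479 + 1566) + 55*7) + (1089 + 537) = ((-1/369 + (17 + 169 + 494))*3045 + 385) + 1626 = ((-1/369 + 680)*3045 + 385) + 1626 = ((250919/369)*3045 + 385) + 1626 = (254682785/123 + 385) + 1626 = 254730140/123 + 1626 = 254930138/123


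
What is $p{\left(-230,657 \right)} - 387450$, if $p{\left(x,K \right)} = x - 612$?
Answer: $-388292$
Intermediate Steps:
$p{\left(x,K \right)} = -612 + x$
$p{\left(-230,657 \right)} - 387450 = \left(-612 - 230\right) - 387450 = -842 - 387450 = -388292$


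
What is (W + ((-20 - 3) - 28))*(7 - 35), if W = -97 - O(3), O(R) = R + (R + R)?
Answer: 4396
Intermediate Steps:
O(R) = 3*R (O(R) = R + 2*R = 3*R)
W = -106 (W = -97 - 3*3 = -97 - 1*9 = -97 - 9 = -106)
(W + ((-20 - 3) - 28))*(7 - 35) = (-106 + ((-20 - 3) - 28))*(7 - 35) = (-106 + (-23 - 28))*(-28) = (-106 - 51)*(-28) = -157*(-28) = 4396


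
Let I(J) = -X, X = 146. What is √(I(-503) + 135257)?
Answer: √135111 ≈ 367.57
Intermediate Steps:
I(J) = -146 (I(J) = -1*146 = -146)
√(I(-503) + 135257) = √(-146 + 135257) = √135111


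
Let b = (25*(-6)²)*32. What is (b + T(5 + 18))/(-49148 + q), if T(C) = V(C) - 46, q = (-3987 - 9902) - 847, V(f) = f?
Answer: -28777/63884 ≈ -0.45046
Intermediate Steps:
q = -14736 (q = -13889 - 847 = -14736)
T(C) = -46 + C (T(C) = C - 46 = -46 + C)
b = 28800 (b = (25*36)*32 = 900*32 = 28800)
(b + T(5 + 18))/(-49148 + q) = (28800 + (-46 + (5 + 18)))/(-49148 - 14736) = (28800 + (-46 + 23))/(-63884) = (28800 - 23)*(-1/63884) = 28777*(-1/63884) = -28777/63884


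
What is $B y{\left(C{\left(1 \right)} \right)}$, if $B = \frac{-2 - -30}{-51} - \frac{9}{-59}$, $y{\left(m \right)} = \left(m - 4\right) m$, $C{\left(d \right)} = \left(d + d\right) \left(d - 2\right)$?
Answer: $- \frac{4772}{1003} \approx -4.7577$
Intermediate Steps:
$C{\left(d \right)} = 2 d \left(-2 + d\right)$
$y{\left(m \right)} = m \left(-4 + m\right)$ ($y{\left(m \right)} = \left(-4 + m\right) m = m \left(-4 + m\right)$)
$B = - \frac{1193}{3009}$ ($B = \left(-2 + 30\right) \left(- \frac{1}{51}\right) - - \frac{9}{59} = 28 \left(- \frac{1}{51}\right) + \frac{9}{59} = - \frac{28}{51} + \frac{9}{59} = - \frac{1193}{3009} \approx -0.39648$)
$B y{\left(C{\left(1 \right)} \right)} = - \frac{1193 \cdot 2 \cdot 1 \left(-2 + 1\right) \left(-4 + 2 \cdot 1 \left(-2 + 1\right)\right)}{3009} = - \frac{1193 \cdot 2 \cdot 1 \left(-1\right) \left(-4 + 2 \cdot 1 \left(-1\right)\right)}{3009} = - \frac{1193 \left(- 2 \left(-4 - 2\right)\right)}{3009} = - \frac{1193 \left(\left(-2\right) \left(-6\right)\right)}{3009} = \left(- \frac{1193}{3009}\right) 12 = - \frac{4772}{1003}$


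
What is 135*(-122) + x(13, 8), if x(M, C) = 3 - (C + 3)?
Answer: -16478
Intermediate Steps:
x(M, C) = -C (x(M, C) = 3 - (3 + C) = 3 + (-3 - C) = -C)
135*(-122) + x(13, 8) = 135*(-122) - 1*8 = -16470 - 8 = -16478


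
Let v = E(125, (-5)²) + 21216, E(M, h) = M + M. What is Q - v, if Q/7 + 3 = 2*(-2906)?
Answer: -62171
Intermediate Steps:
E(M, h) = 2*M
Q = -40705 (Q = -21 + 7*(2*(-2906)) = -21 + 7*(-5812) = -21 - 40684 = -40705)
v = 21466 (v = 2*125 + 21216 = 250 + 21216 = 21466)
Q - v = -40705 - 1*21466 = -40705 - 21466 = -62171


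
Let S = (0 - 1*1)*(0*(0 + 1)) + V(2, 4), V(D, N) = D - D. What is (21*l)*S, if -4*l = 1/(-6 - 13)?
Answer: 0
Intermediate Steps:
V(D, N) = 0
l = 1/76 (l = -1/(4*(-6 - 13)) = -¼/(-19) = -¼*(-1/19) = 1/76 ≈ 0.013158)
S = 0 (S = (0 - 1*1)*(0*(0 + 1)) + 0 = (0 - 1)*(0*1) + 0 = -1*0 + 0 = 0 + 0 = 0)
(21*l)*S = (21*(1/76))*0 = (21/76)*0 = 0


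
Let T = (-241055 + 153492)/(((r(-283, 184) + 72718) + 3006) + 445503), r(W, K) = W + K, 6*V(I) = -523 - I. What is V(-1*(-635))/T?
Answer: 100577704/87563 ≈ 1148.6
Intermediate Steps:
V(I) = -523/6 - I/6 (V(I) = (-523 - I)/6 = -523/6 - I/6)
r(W, K) = K + W
T = -87563/521128 (T = (-241055 + 153492)/((((184 - 283) + 72718) + 3006) + 445503) = -87563/(((-99 + 72718) + 3006) + 445503) = -87563/((72619 + 3006) + 445503) = -87563/(75625 + 445503) = -87563/521128 ≈ -0.16803)
V(-1*(-635))/T = (-523/6 - (-1)*(-635)/6)/(-87563/521128) = (-523/6 - 1/6*635)*(-521128/87563) = (-523/6 - 635/6)*(-521128/87563) = -193*(-521128/87563) = 100577704/87563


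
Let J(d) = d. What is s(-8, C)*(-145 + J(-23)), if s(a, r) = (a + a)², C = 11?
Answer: -43008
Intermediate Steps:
s(a, r) = 4*a² (s(a, r) = (2*a)² = 4*a²)
s(-8, C)*(-145 + J(-23)) = (4*(-8)²)*(-145 - 23) = (4*64)*(-168) = 256*(-168) = -43008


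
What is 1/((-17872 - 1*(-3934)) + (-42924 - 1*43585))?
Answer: -1/100447 ≈ -9.9555e-6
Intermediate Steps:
1/((-17872 - 1*(-3934)) + (-42924 - 1*43585)) = 1/((-17872 + 3934) + (-42924 - 43585)) = 1/(-13938 - 86509) = 1/(-100447) = -1/100447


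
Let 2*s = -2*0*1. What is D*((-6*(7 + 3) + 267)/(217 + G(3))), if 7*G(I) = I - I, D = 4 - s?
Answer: 828/217 ≈ 3.8157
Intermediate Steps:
s = 0 (s = (-2*0*1)/2 = (0*1)/2 = (½)*0 = 0)
D = 4 (D = 4 - 1*0 = 4 + 0 = 4)
G(I) = 0 (G(I) = (I - I)/7 = (⅐)*0 = 0)
D*((-6*(7 + 3) + 267)/(217 + G(3))) = 4*((-6*(7 + 3) + 267)/(217 + 0)) = 4*((-6*10 + 267)/217) = 4*((-60 + 267)/217) = 4*((1/217)*207) = 4*(207/217) = 828/217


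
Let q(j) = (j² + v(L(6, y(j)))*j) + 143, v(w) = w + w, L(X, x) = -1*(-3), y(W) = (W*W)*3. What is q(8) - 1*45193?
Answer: -44938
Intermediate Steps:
y(W) = 3*W² (y(W) = W²*3 = 3*W²)
L(X, x) = 3
v(w) = 2*w
q(j) = 143 + j² + 6*j (q(j) = (j² + (2*3)*j) + 143 = (j² + 6*j) + 143 = 143 + j² + 6*j)
q(8) - 1*45193 = (143 + 8² + 6*8) - 1*45193 = (143 + 64 + 48) - 45193 = 255 - 45193 = -44938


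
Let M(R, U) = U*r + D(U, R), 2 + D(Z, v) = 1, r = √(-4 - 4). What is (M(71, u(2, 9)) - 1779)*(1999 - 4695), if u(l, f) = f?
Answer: 4798880 - 48528*I*√2 ≈ 4.7989e+6 - 68629.0*I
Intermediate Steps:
r = 2*I*√2 (r = √(-8) = 2*I*√2 ≈ 2.8284*I)
D(Z, v) = -1 (D(Z, v) = -2 + 1 = -1)
M(R, U) = -1 + 2*I*U*√2 (M(R, U) = U*(2*I*√2) - 1 = 2*I*U*√2 - 1 = -1 + 2*I*U*√2)
(M(71, u(2, 9)) - 1779)*(1999 - 4695) = ((-1 + 2*I*9*√2) - 1779)*(1999 - 4695) = ((-1 + 18*I*√2) - 1779)*(-2696) = (-1780 + 18*I*√2)*(-2696) = 4798880 - 48528*I*√2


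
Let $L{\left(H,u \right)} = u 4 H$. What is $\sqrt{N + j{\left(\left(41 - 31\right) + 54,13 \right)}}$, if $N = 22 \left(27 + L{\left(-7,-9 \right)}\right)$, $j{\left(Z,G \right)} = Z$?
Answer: $\sqrt{6202} \approx 78.753$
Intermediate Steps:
$L{\left(H,u \right)} = 4 H u$ ($L{\left(H,u \right)} = 4 u H = 4 H u$)
$N = 6138$ ($N = 22 \left(27 + 4 \left(-7\right) \left(-9\right)\right) = 22 \left(27 + 252\right) = 22 \cdot 279 = 6138$)
$\sqrt{N + j{\left(\left(41 - 31\right) + 54,13 \right)}} = \sqrt{6138 + \left(\left(41 - 31\right) + 54\right)} = \sqrt{6138 + \left(10 + 54\right)} = \sqrt{6138 + 64} = \sqrt{6202}$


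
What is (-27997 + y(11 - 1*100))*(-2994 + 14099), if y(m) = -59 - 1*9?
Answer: -311661825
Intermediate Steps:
y(m) = -68 (y(m) = -59 - 9 = -68)
(-27997 + y(11 - 1*100))*(-2994 + 14099) = (-27997 - 68)*(-2994 + 14099) = -28065*11105 = -311661825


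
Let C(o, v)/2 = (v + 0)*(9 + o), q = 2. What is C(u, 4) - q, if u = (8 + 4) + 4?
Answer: 198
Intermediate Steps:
u = 16 (u = 12 + 4 = 16)
C(o, v) = 2*v*(9 + o) (C(o, v) = 2*((v + 0)*(9 + o)) = 2*(v*(9 + o)) = 2*v*(9 + o))
C(u, 4) - q = 2*4*(9 + 16) - 1*2 = 2*4*25 - 2 = 200 - 2 = 198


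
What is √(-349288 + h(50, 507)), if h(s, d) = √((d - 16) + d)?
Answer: √(-349288 + √998) ≈ 590.98*I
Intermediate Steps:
h(s, d) = √(-16 + 2*d) (h(s, d) = √((-16 + d) + d) = √(-16 + 2*d))
√(-349288 + h(50, 507)) = √(-349288 + √(-16 + 2*507)) = √(-349288 + √(-16 + 1014)) = √(-349288 + √998)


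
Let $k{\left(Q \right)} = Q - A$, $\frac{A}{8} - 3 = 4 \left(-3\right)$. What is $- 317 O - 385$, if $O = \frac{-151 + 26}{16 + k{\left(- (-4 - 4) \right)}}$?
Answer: $\frac{2665}{96} \approx 27.76$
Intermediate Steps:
$A = -72$ ($A = 24 + 8 \cdot 4 \left(-3\right) = 24 + 8 \left(-12\right) = 24 - 96 = -72$)
$k{\left(Q \right)} = 72 + Q$ ($k{\left(Q \right)} = Q - -72 = Q + 72 = 72 + Q$)
$O = - \frac{125}{96}$ ($O = \frac{-151 + 26}{16 + \left(72 - \left(-4 - 4\right)\right)} = - \frac{125}{16 + \left(72 - -8\right)} = - \frac{125}{16 + \left(72 + 8\right)} = - \frac{125}{16 + 80} = - \frac{125}{96} \approx -1.3021$)
$- 317 O - 385 = \left(-317\right) \left(- \frac{125}{96}\right) - 385 = \frac{39625}{96} - 385 = \frac{2665}{96}$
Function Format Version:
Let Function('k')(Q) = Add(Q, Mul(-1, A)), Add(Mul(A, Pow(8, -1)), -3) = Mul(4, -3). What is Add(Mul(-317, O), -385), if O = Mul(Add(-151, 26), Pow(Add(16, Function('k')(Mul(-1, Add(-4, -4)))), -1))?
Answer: Rational(2665, 96) ≈ 27.760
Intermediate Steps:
A = -72 (A = Add(24, Mul(8, Mul(4, -3))) = Add(24, Mul(8, -12)) = Add(24, -96) = -72)
Function('k')(Q) = Add(72, Q) (Function('k')(Q) = Add(Q, Mul(-1, -72)) = Add(Q, 72) = Add(72, Q))
O = Rational(-125, 96) (O = Mul(Add(-151, 26), Pow(Add(16, Add(72, Mul(-1, Add(-4, -4)))), -1)) = Mul(-125, Pow(Add(16, Add(72, Mul(-1, -8))), -1)) = Mul(-125, Pow(Add(16, Add(72, 8)), -1)) = Mul(-125, Pow(Add(16, 80), -1)) = Mul(-125, Pow(96, -1)) = Mul(-125, Rational(1, 96)) = Rational(-125, 96) ≈ -1.3021)
Add(Mul(-317, O), -385) = Add(Mul(-317, Rational(-125, 96)), -385) = Add(Rational(39625, 96), -385) = Rational(2665, 96)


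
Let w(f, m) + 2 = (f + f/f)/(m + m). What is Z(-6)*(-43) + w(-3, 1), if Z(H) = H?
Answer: 255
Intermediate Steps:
w(f, m) = -2 + (1 + f)/(2*m) (w(f, m) = -2 + (f + f/f)/(m + m) = -2 + (f + 1)/((2*m)) = -2 + (1 + f)*(1/(2*m)) = -2 + (1 + f)/(2*m))
Z(-6)*(-43) + w(-3, 1) = -6*(-43) + (1/2)*(1 - 3 - 4*1)/1 = 258 + (1/2)*1*(1 - 3 - 4) = 258 + (1/2)*1*(-6) = 258 - 3 = 255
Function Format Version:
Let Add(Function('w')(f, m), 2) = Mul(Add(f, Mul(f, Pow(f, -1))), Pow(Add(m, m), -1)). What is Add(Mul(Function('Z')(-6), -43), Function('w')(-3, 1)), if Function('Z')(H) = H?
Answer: 255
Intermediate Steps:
Function('w')(f, m) = Add(-2, Mul(Rational(1, 2), Pow(m, -1), Add(1, f))) (Function('w')(f, m) = Add(-2, Mul(Add(f, Mul(f, Pow(f, -1))), Pow(Add(m, m), -1))) = Add(-2, Mul(Add(f, 1), Pow(Mul(2, m), -1))) = Add(-2, Mul(Add(1, f), Mul(Rational(1, 2), Pow(m, -1)))) = Add(-2, Mul(Rational(1, 2), Pow(m, -1), Add(1, f))))
Add(Mul(Function('Z')(-6), -43), Function('w')(-3, 1)) = Add(Mul(-6, -43), Mul(Rational(1, 2), Pow(1, -1), Add(1, -3, Mul(-4, 1)))) = Add(258, Mul(Rational(1, 2), 1, Add(1, -3, -4))) = Add(258, Mul(Rational(1, 2), 1, -6)) = Add(258, -3) = 255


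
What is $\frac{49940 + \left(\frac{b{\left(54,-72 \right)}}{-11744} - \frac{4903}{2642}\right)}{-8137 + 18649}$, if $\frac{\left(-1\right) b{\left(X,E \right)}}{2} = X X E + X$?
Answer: $\frac{64514752469}{13590109824} \approx 4.7472$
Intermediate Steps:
$b{\left(X,E \right)} = - 2 X - 2 E X^{2}$ ($b{\left(X,E \right)} = - 2 \left(X X E + X\right) = - 2 \left(X^{2} E + X\right) = - 2 \left(E X^{2} + X\right) = - 2 \left(X + E X^{2}\right) = - 2 X - 2 E X^{2}$)
$\frac{49940 + \left(\frac{b{\left(54,-72 \right)}}{-11744} - \frac{4903}{2642}\right)}{-8137 + 18649} = \frac{49940 + \left(\frac{\left(-2\right) 54 \left(1 - 3888\right)}{-11744} - \frac{4903}{2642}\right)}{-8137 + 18649} = \frac{49940 + \left(\left(-2\right) 54 \left(1 - 3888\right) \left(- \frac{1}{11744}\right) - \frac{4903}{2642}\right)}{10512} = \left(49940 + \left(\left(-2\right) 54 \left(-3887\right) \left(- \frac{1}{11744}\right) - \frac{4903}{2642}\right)\right) \frac{1}{10512} = \left(49940 + \left(419796 \left(- \frac{1}{11744}\right) - \frac{4903}{2642}\right)\right) \frac{1}{10512} = \left(49940 - \frac{145835233}{3878456}\right) \frac{1}{10512} = \frac{193544257407}{3878456} \cdot \frac{1}{10512} = \frac{64514752469}{13590109824}$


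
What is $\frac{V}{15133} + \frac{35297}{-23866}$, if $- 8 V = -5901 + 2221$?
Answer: $- \frac{523171141}{361164178} \approx -1.4486$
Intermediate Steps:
$V = 460$ ($V = - \frac{-5901 + 2221}{8} = \left(- \frac{1}{8}\right) \left(-3680\right) = 460$)
$\frac{V}{15133} + \frac{35297}{-23866} = \frac{460}{15133} + \frac{35297}{-23866} = 460 \cdot \frac{1}{15133} + 35297 \left(- \frac{1}{23866}\right) = \frac{460}{15133} - \frac{35297}{23866} = - \frac{523171141}{361164178}$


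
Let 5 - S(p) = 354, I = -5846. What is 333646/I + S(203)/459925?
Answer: -76727088402/1344360775 ≈ -57.073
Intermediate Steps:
S(p) = -349 (S(p) = 5 - 1*354 = 5 - 354 = -349)
333646/I + S(203)/459925 = 333646/(-5846) - 349/459925 = 333646*(-1/5846) - 349*1/459925 = -166823/2923 - 349/459925 = -76727088402/1344360775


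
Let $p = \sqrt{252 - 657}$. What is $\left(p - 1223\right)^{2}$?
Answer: $1495324 - 22014 i \sqrt{5} \approx 1.4953 \cdot 10^{6} - 49225.0 i$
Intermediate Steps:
$p = 9 i \sqrt{5}$ ($p = \sqrt{-405} = 9 i \sqrt{5} \approx 20.125 i$)
$\left(p - 1223\right)^{2} = \left(9 i \sqrt{5} - 1223\right)^{2} = \left(-1223 + 9 i \sqrt{5}\right)^{2}$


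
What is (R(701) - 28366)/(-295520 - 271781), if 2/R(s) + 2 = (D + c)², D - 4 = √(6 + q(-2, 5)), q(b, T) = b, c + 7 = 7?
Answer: 482221/9644117 ≈ 0.050002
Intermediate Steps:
c = 0 (c = -7 + 7 = 0)
D = 6 (D = 4 + √(6 - 2) = 4 + √4 = 4 + 2 = 6)
R(s) = 1/17 (R(s) = 2/(-2 + (6 + 0)²) = 2/(-2 + 6²) = 2/(-2 + 36) = 2/34 = 2*(1/34) = 1/17)
(R(701) - 28366)/(-295520 - 271781) = (1/17 - 28366)/(-295520 - 271781) = -482221/17/(-567301) = -482221/17*(-1/567301) = 482221/9644117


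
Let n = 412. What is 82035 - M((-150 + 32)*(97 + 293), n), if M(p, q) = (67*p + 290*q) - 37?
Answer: 3045932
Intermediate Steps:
M(p, q) = -37 + 67*p + 290*q
82035 - M((-150 + 32)*(97 + 293), n) = 82035 - (-37 + 67*((-150 + 32)*(97 + 293)) + 290*412) = 82035 - (-37 + 67*(-118*390) + 119480) = 82035 - (-37 + 67*(-46020) + 119480) = 82035 - (-37 - 3083340 + 119480) = 82035 - 1*(-2963897) = 82035 + 2963897 = 3045932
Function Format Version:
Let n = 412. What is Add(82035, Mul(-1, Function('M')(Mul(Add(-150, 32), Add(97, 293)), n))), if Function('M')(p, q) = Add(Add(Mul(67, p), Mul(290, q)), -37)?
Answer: 3045932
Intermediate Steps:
Function('M')(p, q) = Add(-37, Mul(67, p), Mul(290, q))
Add(82035, Mul(-1, Function('M')(Mul(Add(-150, 32), Add(97, 293)), n))) = Add(82035, Mul(-1, Add(-37, Mul(67, Mul(Add(-150, 32), Add(97, 293))), Mul(290, 412)))) = Add(82035, Mul(-1, Add(-37, Mul(67, Mul(-118, 390)), 119480))) = Add(82035, Mul(-1, Add(-37, Mul(67, -46020), 119480))) = Add(82035, Mul(-1, Add(-37, -3083340, 119480))) = Add(82035, Mul(-1, -2963897)) = Add(82035, 2963897) = 3045932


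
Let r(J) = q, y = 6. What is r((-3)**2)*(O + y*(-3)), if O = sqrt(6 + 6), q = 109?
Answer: -1962 + 218*sqrt(3) ≈ -1584.4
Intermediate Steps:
O = 2*sqrt(3) (O = sqrt(12) = 2*sqrt(3) ≈ 3.4641)
r(J) = 109
r((-3)**2)*(O + y*(-3)) = 109*(2*sqrt(3) + 6*(-3)) = 109*(2*sqrt(3) - 18) = 109*(-18 + 2*sqrt(3)) = -1962 + 218*sqrt(3)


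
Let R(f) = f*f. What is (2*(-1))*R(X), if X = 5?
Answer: -50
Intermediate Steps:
R(f) = f**2
(2*(-1))*R(X) = (2*(-1))*5**2 = -2*25 = -50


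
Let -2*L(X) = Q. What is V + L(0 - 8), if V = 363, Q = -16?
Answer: 371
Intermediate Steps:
L(X) = 8 (L(X) = -1/2*(-16) = 8)
V + L(0 - 8) = 363 + 8 = 371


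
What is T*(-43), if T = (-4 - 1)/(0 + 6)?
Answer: 215/6 ≈ 35.833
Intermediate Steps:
T = -5/6 ≈ -0.83333
T*(-43) = -5/6*(-43) = 215/6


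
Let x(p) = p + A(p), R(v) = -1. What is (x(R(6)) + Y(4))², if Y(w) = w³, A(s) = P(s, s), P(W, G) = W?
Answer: 3844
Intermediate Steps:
A(s) = s
x(p) = 2*p (x(p) = p + p = 2*p)
(x(R(6)) + Y(4))² = (2*(-1) + 4³)² = (-2 + 64)² = 62² = 3844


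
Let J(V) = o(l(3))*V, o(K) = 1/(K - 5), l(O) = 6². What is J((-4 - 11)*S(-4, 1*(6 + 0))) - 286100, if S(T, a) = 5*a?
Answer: -8869550/31 ≈ -2.8611e+5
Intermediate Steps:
l(O) = 36
o(K) = 1/(-5 + K)
J(V) = V/31 (J(V) = V/(-5 + 36) = V/31)
J((-4 - 11)*S(-4, 1*(6 + 0))) - 286100 = ((-4 - 11)*(5*(1*(6 + 0))))/31 - 286100 = (-75*1*6)/31 - 286100 = (-75*6)/31 - 286100 = (-15*30)/31 - 286100 = (1/31)*(-450) - 286100 = -450/31 - 286100 = -8869550/31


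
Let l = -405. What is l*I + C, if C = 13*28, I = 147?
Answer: -59171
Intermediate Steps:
C = 364
l*I + C = -405*147 + 364 = -59535 + 364 = -59171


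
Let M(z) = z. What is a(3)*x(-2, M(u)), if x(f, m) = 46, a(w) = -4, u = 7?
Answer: -184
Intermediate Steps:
a(3)*x(-2, M(u)) = -4*46 = -184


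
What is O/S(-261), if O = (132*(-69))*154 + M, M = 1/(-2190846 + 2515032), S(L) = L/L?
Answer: -454713657551/324186 ≈ -1.4026e+6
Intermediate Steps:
S(L) = 1
M = 1/324186 ≈ 3.0846e-6
O = -454713657551/324186 (O = (132*(-69))*154 + 1/324186 = -9108*154 + 1/324186 = -1402632 + 1/324186 = -454713657551/324186 ≈ -1.4026e+6)
O/S(-261) = -454713657551/324186/1 = -454713657551/324186*1 = -454713657551/324186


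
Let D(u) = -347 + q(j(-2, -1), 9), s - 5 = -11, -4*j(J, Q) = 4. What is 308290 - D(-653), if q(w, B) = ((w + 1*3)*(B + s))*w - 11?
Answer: 308654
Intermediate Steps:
j(J, Q) = -1 (j(J, Q) = -¼*4 = -1)
s = -6 (s = 5 - 11 = -6)
q(w, B) = -11 + w*(-6 + B)*(3 + w) (q(w, B) = ((w + 1*3)*(B - 6))*w - 11 = ((w + 3)*(-6 + B))*w - 11 = ((3 + w)*(-6 + B))*w - 11 = ((-6 + B)*(3 + w))*w - 11 = w*(-6 + B)*(3 + w) - 11 = -11 + w*(-6 + B)*(3 + w))
D(u) = -364 (D(u) = -347 + (-11 - 18*(-1) - 6*(-1)² + 9*(-1)² + 3*9*(-1)) = -347 + (-11 + 18 - 6*1 + 9*1 - 27) = -347 + (-11 + 18 - 6 + 9 - 27) = -347 - 17 = -364)
308290 - D(-653) = 308290 - 1*(-364) = 308290 + 364 = 308654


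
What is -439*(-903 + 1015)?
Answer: -49168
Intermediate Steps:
-439*(-903 + 1015) = -439*112 = -49168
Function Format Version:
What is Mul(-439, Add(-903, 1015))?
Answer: -49168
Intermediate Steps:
Mul(-439, Add(-903, 1015)) = Mul(-439, 112) = -49168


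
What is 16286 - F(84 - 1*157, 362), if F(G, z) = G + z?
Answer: 15997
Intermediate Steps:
16286 - F(84 - 1*157, 362) = 16286 - ((84 - 1*157) + 362) = 16286 - ((84 - 157) + 362) = 16286 - (-73 + 362) = 16286 - 1*289 = 16286 - 289 = 15997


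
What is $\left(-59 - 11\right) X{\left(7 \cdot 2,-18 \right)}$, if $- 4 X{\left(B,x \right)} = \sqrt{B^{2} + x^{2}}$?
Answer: $35 \sqrt{130} \approx 399.06$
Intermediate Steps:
$X{\left(B,x \right)} = - \frac{\sqrt{B^{2} + x^{2}}}{4}$
$\left(-59 - 11\right) X{\left(7 \cdot 2,-18 \right)} = \left(-59 - 11\right) \left(- \frac{\sqrt{\left(7 \cdot 2\right)^{2} + \left(-18\right)^{2}}}{4}\right) = \left(-59 - 11\right) \left(- \frac{\sqrt{14^{2} + 324}}{4}\right) = - 70 \left(- \frac{\sqrt{196 + 324}}{4}\right) = - 70 \left(- \frac{\sqrt{520}}{4}\right) = - 70 \left(- \frac{2 \sqrt{130}}{4}\right) = - 70 \left(- \frac{\sqrt{130}}{2}\right) = 35 \sqrt{130}$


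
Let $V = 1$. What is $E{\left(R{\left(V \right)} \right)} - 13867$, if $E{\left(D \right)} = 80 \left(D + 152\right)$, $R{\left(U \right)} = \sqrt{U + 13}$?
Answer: $-1707 + 80 \sqrt{14} \approx -1407.7$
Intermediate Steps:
$R{\left(U \right)} = \sqrt{13 + U}$
$E{\left(D \right)} = 12160 + 80 D$ ($E{\left(D \right)} = 80 \left(152 + D\right) = 12160 + 80 D$)
$E{\left(R{\left(V \right)} \right)} - 13867 = \left(12160 + 80 \sqrt{13 + 1}\right) - 13867 = \left(12160 + 80 \sqrt{14}\right) - 13867 = -1707 + 80 \sqrt{14}$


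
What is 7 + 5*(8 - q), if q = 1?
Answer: 42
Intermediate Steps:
7 + 5*(8 - q) = 7 + 5*(8 - 1*1) = 7 + 5*(8 - 1) = 7 + 5*7 = 7 + 35 = 42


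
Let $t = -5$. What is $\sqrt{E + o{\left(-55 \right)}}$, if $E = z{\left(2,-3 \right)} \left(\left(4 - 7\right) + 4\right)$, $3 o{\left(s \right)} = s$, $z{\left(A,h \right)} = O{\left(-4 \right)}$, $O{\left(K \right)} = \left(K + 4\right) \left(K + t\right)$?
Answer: $\frac{i \sqrt{165}}{3} \approx 4.2817 i$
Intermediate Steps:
$O{\left(K \right)} = \left(-5 + K\right) \left(4 + K\right)$ ($O{\left(K \right)} = \left(K + 4\right) \left(K - 5\right) = \left(4 + K\right) \left(-5 + K\right) = \left(-5 + K\right) \left(4 + K\right)$)
$z{\left(A,h \right)} = 0$ ($z{\left(A,h \right)} = -20 + \left(-4\right)^{2} - -4 = -20 + 16 + 4 = 0$)
$o{\left(s \right)} = \frac{s}{3}$
$E = 0$ ($E = 0 \left(\left(4 - 7\right) + 4\right) = 0 \left(-3 + 4\right) = 0 \cdot 1 = 0$)
$\sqrt{E + o{\left(-55 \right)}} = \sqrt{0 + \frac{1}{3} \left(-55\right)} = \sqrt{0 - \frac{55}{3}} = \sqrt{- \frac{55}{3}} = \frac{i \sqrt{165}}{3}$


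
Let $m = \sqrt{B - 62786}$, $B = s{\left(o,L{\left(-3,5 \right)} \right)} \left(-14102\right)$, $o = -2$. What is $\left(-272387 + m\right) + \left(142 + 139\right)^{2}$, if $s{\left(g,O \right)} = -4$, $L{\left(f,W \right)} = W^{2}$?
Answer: $-193426 + i \sqrt{6378} \approx -1.9343 \cdot 10^{5} + 79.862 i$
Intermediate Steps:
$B = 56408$ ($B = \left(-4\right) \left(-14102\right) = 56408$)
$m = i \sqrt{6378}$ ($m = \sqrt{56408 - 62786} = \sqrt{-6378} = i \sqrt{6378} \approx 79.862 i$)
$\left(-272387 + m\right) + \left(142 + 139\right)^{2} = \left(-272387 + i \sqrt{6378}\right) + \left(142 + 139\right)^{2} = \left(-272387 + i \sqrt{6378}\right) + 281^{2} = \left(-272387 + i \sqrt{6378}\right) + 78961 = -193426 + i \sqrt{6378}$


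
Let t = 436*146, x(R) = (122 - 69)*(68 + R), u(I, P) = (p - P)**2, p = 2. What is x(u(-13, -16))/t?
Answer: 2597/7957 ≈ 0.32638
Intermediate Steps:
u(I, P) = (2 - P)**2
x(R) = 3604 + 53*R (x(R) = 53*(68 + R) = 3604 + 53*R)
t = 63656
x(u(-13, -16))/t = (3604 + 53*(-2 - 16)**2)/63656 = (3604 + 53*(-18)**2)*(1/63656) = (3604 + 53*324)*(1/63656) = (3604 + 17172)*(1/63656) = 20776*(1/63656) = 2597/7957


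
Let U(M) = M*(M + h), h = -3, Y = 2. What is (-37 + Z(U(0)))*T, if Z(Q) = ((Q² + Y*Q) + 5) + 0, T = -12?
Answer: 384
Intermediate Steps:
U(M) = M*(-3 + M) (U(M) = M*(M - 3) = M*(-3 + M))
Z(Q) = 5 + Q² + 2*Q (Z(Q) = ((Q² + 2*Q) + 5) + 0 = (5 + Q² + 2*Q) + 0 = 5 + Q² + 2*Q)
(-37 + Z(U(0)))*T = (-37 + (5 + (0*(-3 + 0))² + 2*(0*(-3 + 0))))*(-12) = (-37 + (5 + (0*(-3))² + 2*(0*(-3))))*(-12) = (-37 + (5 + 0² + 2*0))*(-12) = (-37 + (5 + 0 + 0))*(-12) = (-37 + 5)*(-12) = -32*(-12) = 384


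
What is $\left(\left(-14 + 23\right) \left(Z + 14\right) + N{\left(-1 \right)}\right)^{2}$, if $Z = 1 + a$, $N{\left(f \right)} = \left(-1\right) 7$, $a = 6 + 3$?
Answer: $43681$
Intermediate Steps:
$a = 9$
$N{\left(f \right)} = -7$
$Z = 10$ ($Z = 1 + 9 = 10$)
$\left(\left(-14 + 23\right) \left(Z + 14\right) + N{\left(-1 \right)}\right)^{2} = \left(\left(-14 + 23\right) \left(10 + 14\right) - 7\right)^{2} = \left(9 \cdot 24 - 7\right)^{2} = \left(216 - 7\right)^{2} = 209^{2} = 43681$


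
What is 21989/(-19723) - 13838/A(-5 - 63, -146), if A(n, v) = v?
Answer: 12259840/130889 ≈ 93.666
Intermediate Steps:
21989/(-19723) - 13838/A(-5 - 63, -146) = 21989/(-19723) - 13838/(-146) = 21989*(-1/19723) - 13838*(-1/146) = -1999/1793 + 6919/73 = 12259840/130889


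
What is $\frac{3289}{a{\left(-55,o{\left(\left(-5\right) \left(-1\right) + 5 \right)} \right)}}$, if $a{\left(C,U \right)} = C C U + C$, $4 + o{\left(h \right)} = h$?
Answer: $\frac{299}{1645} \approx 0.18176$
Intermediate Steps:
$o{\left(h \right)} = -4 + h$
$a{\left(C,U \right)} = C + U C^{2}$ ($a{\left(C,U \right)} = C^{2} U + C = U C^{2} + C = C + U C^{2}$)
$\frac{3289}{a{\left(-55,o{\left(\left(-5\right) \left(-1\right) + 5 \right)} \right)}} = \frac{3289}{\left(-55\right) \left(1 - 55 \left(-4 + \left(\left(-5\right) \left(-1\right) + 5\right)\right)\right)} = \frac{3289}{\left(-55\right) \left(1 - 55 \left(-4 + \left(5 + 5\right)\right)\right)} = \frac{3289}{\left(-55\right) \left(1 - 55 \left(-4 + 10\right)\right)} = \frac{3289}{\left(-55\right) \left(1 - 330\right)} = \frac{3289}{\left(-55\right) \left(-329\right)} = \frac{3289}{18095} = 3289 \cdot \frac{1}{18095} = \frac{299}{1645}$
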